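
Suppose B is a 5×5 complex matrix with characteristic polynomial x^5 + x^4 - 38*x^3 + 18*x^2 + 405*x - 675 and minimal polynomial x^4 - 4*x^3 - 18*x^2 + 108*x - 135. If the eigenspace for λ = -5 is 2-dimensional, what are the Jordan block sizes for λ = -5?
Block sizes for λ = -5: [1, 1]

Step 1 — from the characteristic polynomial, algebraic multiplicity of λ = -5 is 2. From dim ker(B − (-5)·I) = 2, there are exactly 2 Jordan blocks for λ = -5.
Step 2 — from the minimal polynomial, the factor (x + 5) tells us the largest block for λ = -5 has size 1.
Step 3 — with total size 2, 2 blocks, and largest block 1, the block sizes (in nonincreasing order) are [1, 1].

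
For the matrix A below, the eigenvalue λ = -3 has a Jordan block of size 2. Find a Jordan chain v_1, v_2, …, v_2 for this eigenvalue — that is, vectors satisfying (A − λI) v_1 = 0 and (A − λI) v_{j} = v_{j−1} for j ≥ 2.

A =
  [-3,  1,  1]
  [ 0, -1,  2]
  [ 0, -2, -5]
A Jordan chain for λ = -3 of length 2:
v_1 = (1, 2, -2)ᵀ
v_2 = (0, 1, 0)ᵀ

Let N = A − (-3)·I. We want v_2 with N^2 v_2 = 0 but N^1 v_2 ≠ 0; then v_{j-1} := N · v_j for j = 2, …, 2.

Pick v_2 = (0, 1, 0)ᵀ.
Then v_1 = N · v_2 = (1, 2, -2)ᵀ.

Sanity check: (A − (-3)·I) v_1 = (0, 0, 0)ᵀ = 0. ✓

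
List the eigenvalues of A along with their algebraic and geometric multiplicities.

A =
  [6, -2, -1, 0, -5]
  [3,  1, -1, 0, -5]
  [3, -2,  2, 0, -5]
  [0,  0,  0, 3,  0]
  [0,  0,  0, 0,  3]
λ = 3: alg = 5, geom = 4

Step 1 — factor the characteristic polynomial to read off the algebraic multiplicities:
  χ_A(x) = (x - 3)^5

Step 2 — compute geometric multiplicities via the rank-nullity identity g(λ) = n − rank(A − λI):
  rank(A − (3)·I) = 1, so dim ker(A − (3)·I) = n − 1 = 4

Summary:
  λ = 3: algebraic multiplicity = 5, geometric multiplicity = 4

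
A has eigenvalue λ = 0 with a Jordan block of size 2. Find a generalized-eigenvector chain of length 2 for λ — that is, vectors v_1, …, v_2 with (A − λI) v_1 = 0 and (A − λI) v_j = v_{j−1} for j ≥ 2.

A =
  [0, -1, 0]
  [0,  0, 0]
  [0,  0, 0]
A Jordan chain for λ = 0 of length 2:
v_1 = (-1, 0, 0)ᵀ
v_2 = (0, 1, 0)ᵀ

Let N = A − (0)·I. We want v_2 with N^2 v_2 = 0 but N^1 v_2 ≠ 0; then v_{j-1} := N · v_j for j = 2, …, 2.

Pick v_2 = (0, 1, 0)ᵀ.
Then v_1 = N · v_2 = (-1, 0, 0)ᵀ.

Sanity check: (A − (0)·I) v_1 = (0, 0, 0)ᵀ = 0. ✓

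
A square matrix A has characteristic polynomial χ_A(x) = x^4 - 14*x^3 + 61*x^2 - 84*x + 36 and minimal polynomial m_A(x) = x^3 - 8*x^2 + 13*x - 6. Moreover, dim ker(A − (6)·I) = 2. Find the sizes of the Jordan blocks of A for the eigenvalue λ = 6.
Block sizes for λ = 6: [1, 1]

Step 1 — from the characteristic polynomial, algebraic multiplicity of λ = 6 is 2. From dim ker(A − (6)·I) = 2, there are exactly 2 Jordan blocks for λ = 6.
Step 2 — from the minimal polynomial, the factor (x − 6) tells us the largest block for λ = 6 has size 1.
Step 3 — with total size 2, 2 blocks, and largest block 1, the block sizes (in nonincreasing order) are [1, 1].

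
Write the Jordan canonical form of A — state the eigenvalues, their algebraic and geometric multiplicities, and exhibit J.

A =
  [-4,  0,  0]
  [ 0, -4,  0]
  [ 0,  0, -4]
J_1(-4) ⊕ J_1(-4) ⊕ J_1(-4)

The characteristic polynomial is
  det(x·I − A) = x^3 + 12*x^2 + 48*x + 64 = (x + 4)^3

Eigenvalues and multiplicities (the geometric multiplicity of λ is n − rank(A − λI), which equals the number of Jordan blocks for λ):
  λ = -4: algebraic multiplicity = 3, geometric multiplicity = 3

Determining the block sizes for each eigenvalue:
  λ = -4: gm = am = 3, so every block has size 1 → block sizes [1, 1, 1]

Assembling the blocks gives a Jordan form
J =
  [-4,  0,  0]
  [ 0, -4,  0]
  [ 0,  0, -4]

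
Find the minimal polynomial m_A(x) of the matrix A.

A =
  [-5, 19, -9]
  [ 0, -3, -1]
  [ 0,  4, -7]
x^3 + 15*x^2 + 75*x + 125

The characteristic polynomial is χ_A(x) = (x + 5)^3, so the eigenvalues are known. The minimal polynomial is
  m_A(x) = Π_λ (x − λ)^{k_λ}
where k_λ is the size of the *largest* Jordan block for λ (equivalently, the smallest k with (A − λI)^k v = 0 for every generalised eigenvector v of λ).

  λ = -5: largest Jordan block has size 3, contributing (x + 5)^3

So m_A(x) = (x + 5)^3 = x^3 + 15*x^2 + 75*x + 125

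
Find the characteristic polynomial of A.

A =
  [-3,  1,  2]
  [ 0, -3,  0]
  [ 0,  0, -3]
x^3 + 9*x^2 + 27*x + 27

Expanding det(x·I − A) (e.g. by cofactor expansion or by noting that A is similar to its Jordan form J, which has the same characteristic polynomial as A) gives
  χ_A(x) = x^3 + 9*x^2 + 27*x + 27
which factors as (x + 3)^3. The eigenvalues (with algebraic multiplicities) are λ = -3 with multiplicity 3.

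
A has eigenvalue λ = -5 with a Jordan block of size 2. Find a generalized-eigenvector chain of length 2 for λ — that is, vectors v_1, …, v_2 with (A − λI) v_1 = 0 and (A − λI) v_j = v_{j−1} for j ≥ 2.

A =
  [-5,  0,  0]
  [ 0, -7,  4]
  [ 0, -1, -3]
A Jordan chain for λ = -5 of length 2:
v_1 = (0, -2, -1)ᵀ
v_2 = (0, 1, 0)ᵀ

Let N = A − (-5)·I. We want v_2 with N^2 v_2 = 0 but N^1 v_2 ≠ 0; then v_{j-1} := N · v_j for j = 2, …, 2.

Pick v_2 = (0, 1, 0)ᵀ.
Then v_1 = N · v_2 = (0, -2, -1)ᵀ.

Sanity check: (A − (-5)·I) v_1 = (0, 0, 0)ᵀ = 0. ✓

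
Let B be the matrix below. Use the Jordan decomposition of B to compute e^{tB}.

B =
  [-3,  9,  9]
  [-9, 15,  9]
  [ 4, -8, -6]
e^{tB} =
  [3*t - exp(6*t) + 2, 3*t + exp(6*t) - 1, 9*t]
  [3*t - 2*exp(6*t) + 2, 3*t + 2*exp(6*t) - 1, 9*t]
  [-2*t + exp(6*t) - 1, -2*t - exp(6*t) + 1, 1 - 6*t]

Strategy: write B = P · J · P⁻¹ where J is a Jordan canonical form, so e^{tB} = P · e^{tJ} · P⁻¹, and e^{tJ} can be computed block-by-block.

B has Jordan form
J =
  [0, 1, 0]
  [0, 0, 0]
  [0, 0, 6]
(up to reordering of blocks).

Per-block formulas:
  For a 2×2 Jordan block J_2(0): exp(t · J_2(0)) = e^(0t)·(I + t·N), where N is the 2×2 nilpotent shift.
  For a 1×1 block at λ = 6: exp(t · [6]) = [e^(6t)].

After assembling e^{tJ} and conjugating by P, we get:

e^{tB} =
  [3*t - exp(6*t) + 2, 3*t + exp(6*t) - 1, 9*t]
  [3*t - 2*exp(6*t) + 2, 3*t + 2*exp(6*t) - 1, 9*t]
  [-2*t + exp(6*t) - 1, -2*t - exp(6*t) + 1, 1 - 6*t]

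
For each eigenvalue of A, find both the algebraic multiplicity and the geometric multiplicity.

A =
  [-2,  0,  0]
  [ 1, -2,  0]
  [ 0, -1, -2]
λ = -2: alg = 3, geom = 1

Step 1 — factor the characteristic polynomial to read off the algebraic multiplicities:
  χ_A(x) = (x + 2)^3

Step 2 — compute geometric multiplicities via the rank-nullity identity g(λ) = n − rank(A − λI):
  rank(A − (-2)·I) = 2, so dim ker(A − (-2)·I) = n − 2 = 1

Summary:
  λ = -2: algebraic multiplicity = 3, geometric multiplicity = 1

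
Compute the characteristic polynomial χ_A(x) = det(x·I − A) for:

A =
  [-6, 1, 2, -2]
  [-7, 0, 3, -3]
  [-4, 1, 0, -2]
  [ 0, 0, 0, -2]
x^4 + 8*x^3 + 24*x^2 + 32*x + 16

Expanding det(x·I − A) (e.g. by cofactor expansion or by noting that A is similar to its Jordan form J, which has the same characteristic polynomial as A) gives
  χ_A(x) = x^4 + 8*x^3 + 24*x^2 + 32*x + 16
which factors as (x + 2)^4. The eigenvalues (with algebraic multiplicities) are λ = -2 with multiplicity 4.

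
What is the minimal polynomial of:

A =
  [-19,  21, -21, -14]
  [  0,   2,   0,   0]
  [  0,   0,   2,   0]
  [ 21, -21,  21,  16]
x^2 + 3*x - 10

The characteristic polynomial is χ_A(x) = (x - 2)^3*(x + 5), so the eigenvalues are known. The minimal polynomial is
  m_A(x) = Π_λ (x − λ)^{k_λ}
where k_λ is the size of the *largest* Jordan block for λ (equivalently, the smallest k with (A − λI)^k v = 0 for every generalised eigenvector v of λ).

  λ = -5: largest Jordan block has size 1, contributing (x + 5)
  λ = 2: largest Jordan block has size 1, contributing (x − 2)

So m_A(x) = (x - 2)*(x + 5) = x^2 + 3*x - 10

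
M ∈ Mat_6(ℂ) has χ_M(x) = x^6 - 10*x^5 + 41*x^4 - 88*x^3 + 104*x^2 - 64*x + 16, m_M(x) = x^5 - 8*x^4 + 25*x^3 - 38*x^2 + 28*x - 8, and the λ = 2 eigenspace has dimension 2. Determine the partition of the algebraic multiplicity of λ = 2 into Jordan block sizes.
Block sizes for λ = 2: [3, 1]

Step 1 — from the characteristic polynomial, algebraic multiplicity of λ = 2 is 4. From dim ker(M − (2)·I) = 2, there are exactly 2 Jordan blocks for λ = 2.
Step 2 — from the minimal polynomial, the factor (x − 2)^3 tells us the largest block for λ = 2 has size 3.
Step 3 — with total size 4, 2 blocks, and largest block 3, the block sizes (in nonincreasing order) are [3, 1].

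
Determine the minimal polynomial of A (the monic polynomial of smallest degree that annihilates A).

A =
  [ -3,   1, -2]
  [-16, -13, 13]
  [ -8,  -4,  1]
x^3 + 15*x^2 + 75*x + 125

The characteristic polynomial is χ_A(x) = (x + 5)^3, so the eigenvalues are known. The minimal polynomial is
  m_A(x) = Π_λ (x − λ)^{k_λ}
where k_λ is the size of the *largest* Jordan block for λ (equivalently, the smallest k with (A − λI)^k v = 0 for every generalised eigenvector v of λ).

  λ = -5: largest Jordan block has size 3, contributing (x + 5)^3

So m_A(x) = (x + 5)^3 = x^3 + 15*x^2 + 75*x + 125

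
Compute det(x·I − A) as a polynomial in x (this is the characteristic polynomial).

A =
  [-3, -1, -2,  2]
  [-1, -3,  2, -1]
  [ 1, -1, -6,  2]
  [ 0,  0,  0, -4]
x^4 + 16*x^3 + 96*x^2 + 256*x + 256

Expanding det(x·I − A) (e.g. by cofactor expansion or by noting that A is similar to its Jordan form J, which has the same characteristic polynomial as A) gives
  χ_A(x) = x^4 + 16*x^3 + 96*x^2 + 256*x + 256
which factors as (x + 4)^4. The eigenvalues (with algebraic multiplicities) are λ = -4 with multiplicity 4.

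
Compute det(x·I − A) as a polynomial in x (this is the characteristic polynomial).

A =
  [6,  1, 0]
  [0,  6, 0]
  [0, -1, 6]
x^3 - 18*x^2 + 108*x - 216

Expanding det(x·I − A) (e.g. by cofactor expansion or by noting that A is similar to its Jordan form J, which has the same characteristic polynomial as A) gives
  χ_A(x) = x^3 - 18*x^2 + 108*x - 216
which factors as (x - 6)^3. The eigenvalues (with algebraic multiplicities) are λ = 6 with multiplicity 3.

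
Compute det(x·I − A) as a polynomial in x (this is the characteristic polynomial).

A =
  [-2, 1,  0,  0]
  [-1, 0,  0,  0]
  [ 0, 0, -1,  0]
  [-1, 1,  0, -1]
x^4 + 4*x^3 + 6*x^2 + 4*x + 1

Expanding det(x·I − A) (e.g. by cofactor expansion or by noting that A is similar to its Jordan form J, which has the same characteristic polynomial as A) gives
  χ_A(x) = x^4 + 4*x^3 + 6*x^2 + 4*x + 1
which factors as (x + 1)^4. The eigenvalues (with algebraic multiplicities) are λ = -1 with multiplicity 4.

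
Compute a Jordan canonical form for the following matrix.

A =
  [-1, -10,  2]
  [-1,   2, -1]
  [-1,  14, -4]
J_1(-3) ⊕ J_2(0)

The characteristic polynomial is
  det(x·I − A) = x^3 + 3*x^2 = x^2*(x + 3)

Eigenvalues and multiplicities (the geometric multiplicity of λ is n − rank(A − λI), which equals the number of Jordan blocks for λ):
  λ = -3: algebraic multiplicity = 1, geometric multiplicity = 1
  λ = 0: algebraic multiplicity = 2, geometric multiplicity = 1

Determining the block sizes for each eigenvalue:
  λ = -3: one block (gm = 1), so the single block has size am = 1 → block sizes [1]
  λ = 0: one block (gm = 1), so the single block has size am = 2 → block sizes [2]

Assembling the blocks gives a Jordan form
J =
  [-3, 0, 0]
  [ 0, 0, 1]
  [ 0, 0, 0]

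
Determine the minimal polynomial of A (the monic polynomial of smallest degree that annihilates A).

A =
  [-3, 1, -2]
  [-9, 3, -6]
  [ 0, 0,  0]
x^2

The characteristic polynomial is χ_A(x) = x^3, so the eigenvalues are known. The minimal polynomial is
  m_A(x) = Π_λ (x − λ)^{k_λ}
where k_λ is the size of the *largest* Jordan block for λ (equivalently, the smallest k with (A − λI)^k v = 0 for every generalised eigenvector v of λ).

  λ = 0: largest Jordan block has size 2, contributing (x − 0)^2

So m_A(x) = x^2 = x^2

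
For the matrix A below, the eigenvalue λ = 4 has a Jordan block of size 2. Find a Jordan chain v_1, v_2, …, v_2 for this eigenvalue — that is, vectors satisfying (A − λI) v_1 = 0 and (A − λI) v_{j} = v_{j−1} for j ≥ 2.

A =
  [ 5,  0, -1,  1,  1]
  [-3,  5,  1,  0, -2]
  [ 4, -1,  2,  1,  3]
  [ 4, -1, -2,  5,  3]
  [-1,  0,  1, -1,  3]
A Jordan chain for λ = 4 of length 2:
v_1 = (1, -3, 4, 4, -1)ᵀ
v_2 = (1, 0, 0, 0, 0)ᵀ

Let N = A − (4)·I. We want v_2 with N^2 v_2 = 0 but N^1 v_2 ≠ 0; then v_{j-1} := N · v_j for j = 2, …, 2.

Pick v_2 = (1, 0, 0, 0, 0)ᵀ.
Then v_1 = N · v_2 = (1, -3, 4, 4, -1)ᵀ.

Sanity check: (A − (4)·I) v_1 = (0, 0, 0, 0, 0)ᵀ = 0. ✓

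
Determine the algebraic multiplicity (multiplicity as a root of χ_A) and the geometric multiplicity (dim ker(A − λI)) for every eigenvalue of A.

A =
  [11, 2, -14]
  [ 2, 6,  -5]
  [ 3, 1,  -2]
λ = 5: alg = 3, geom = 1

Step 1 — factor the characteristic polynomial to read off the algebraic multiplicities:
  χ_A(x) = (x - 5)^3

Step 2 — compute geometric multiplicities via the rank-nullity identity g(λ) = n − rank(A − λI):
  rank(A − (5)·I) = 2, so dim ker(A − (5)·I) = n − 2 = 1

Summary:
  λ = 5: algebraic multiplicity = 3, geometric multiplicity = 1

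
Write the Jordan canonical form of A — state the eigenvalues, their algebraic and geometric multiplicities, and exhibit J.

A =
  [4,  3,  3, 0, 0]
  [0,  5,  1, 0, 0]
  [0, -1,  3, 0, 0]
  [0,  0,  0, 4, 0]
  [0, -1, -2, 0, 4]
J_3(4) ⊕ J_1(4) ⊕ J_1(4)

The characteristic polynomial is
  det(x·I − A) = x^5 - 20*x^4 + 160*x^3 - 640*x^2 + 1280*x - 1024 = (x - 4)^5

Eigenvalues and multiplicities (the geometric multiplicity of λ is n − rank(A − λI), which equals the number of Jordan blocks for λ):
  λ = 4: algebraic multiplicity = 5, geometric multiplicity = 3

Determining the block sizes for each eigenvalue:
  λ = 4: with am = 5 and gm = 3, the partition is not yet determined (e.g. several partitions of 5 into 3 parts exist). Let N = A − (4)·I. Computing rank(N^1) = 2, rank(N^2) = 1, rank(N^3) = 0; the number of blocks of size ≥ j is rank(N^{j−1}) − rank(N^j), giving [3, 1, 1]. So we have 1 block(s) of size 3, 2 block(s) of size 1 → block sizes [3, 1, 1]

Assembling the blocks gives a Jordan form
J =
  [4, 1, 0, 0, 0]
  [0, 4, 1, 0, 0]
  [0, 0, 4, 0, 0]
  [0, 0, 0, 4, 0]
  [0, 0, 0, 0, 4]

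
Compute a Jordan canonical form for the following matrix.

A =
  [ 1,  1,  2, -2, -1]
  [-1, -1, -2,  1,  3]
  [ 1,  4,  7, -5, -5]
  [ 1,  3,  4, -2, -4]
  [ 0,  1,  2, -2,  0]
J_3(1) ⊕ J_1(1) ⊕ J_1(1)

The characteristic polynomial is
  det(x·I − A) = x^5 - 5*x^4 + 10*x^3 - 10*x^2 + 5*x - 1 = (x - 1)^5

Eigenvalues and multiplicities (the geometric multiplicity of λ is n − rank(A − λI), which equals the number of Jordan blocks for λ):
  λ = 1: algebraic multiplicity = 5, geometric multiplicity = 3

Determining the block sizes for each eigenvalue:
  λ = 1: with am = 5 and gm = 3, the partition is not yet determined (e.g. several partitions of 5 into 3 parts exist). Let N = A − (1)·I. Computing rank(N^1) = 2, rank(N^2) = 1, rank(N^3) = 0; the number of blocks of size ≥ j is rank(N^{j−1}) − rank(N^j), giving [3, 1, 1]. So we have 1 block(s) of size 3, 2 block(s) of size 1 → block sizes [3, 1, 1]

Assembling the blocks gives a Jordan form
J =
  [1, 1, 0, 0, 0]
  [0, 1, 1, 0, 0]
  [0, 0, 1, 0, 0]
  [0, 0, 0, 1, 0]
  [0, 0, 0, 0, 1]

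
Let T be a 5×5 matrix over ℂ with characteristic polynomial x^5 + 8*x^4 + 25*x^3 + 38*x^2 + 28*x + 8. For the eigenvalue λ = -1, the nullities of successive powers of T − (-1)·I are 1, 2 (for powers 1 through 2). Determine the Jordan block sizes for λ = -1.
Block sizes for λ = -1: [2]

From the dimensions of kernels of powers, the number of Jordan blocks of size at least j is d_j − d_{j−1} where d_j = dim ker(N^j) (with d_0 = 0). Computing the differences gives [1, 1].
The number of blocks of size exactly k is (#blocks of size ≥ k) − (#blocks of size ≥ k + 1), so the partition is: 1 block(s) of size 2.
In nonincreasing order the block sizes are [2].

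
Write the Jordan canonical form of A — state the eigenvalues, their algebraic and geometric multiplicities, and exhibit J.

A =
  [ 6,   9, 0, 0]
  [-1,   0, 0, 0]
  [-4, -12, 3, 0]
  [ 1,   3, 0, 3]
J_2(3) ⊕ J_1(3) ⊕ J_1(3)

The characteristic polynomial is
  det(x·I − A) = x^4 - 12*x^3 + 54*x^2 - 108*x + 81 = (x - 3)^4

Eigenvalues and multiplicities (the geometric multiplicity of λ is n − rank(A − λI), which equals the number of Jordan blocks for λ):
  λ = 3: algebraic multiplicity = 4, geometric multiplicity = 3

Determining the block sizes for each eigenvalue:
  λ = 3: 3 blocks summing to 4 forces exactly one block of size 2 and the rest size 1 → block sizes [2, 1, 1]

Assembling the blocks gives a Jordan form
J =
  [3, 1, 0, 0]
  [0, 3, 0, 0]
  [0, 0, 3, 0]
  [0, 0, 0, 3]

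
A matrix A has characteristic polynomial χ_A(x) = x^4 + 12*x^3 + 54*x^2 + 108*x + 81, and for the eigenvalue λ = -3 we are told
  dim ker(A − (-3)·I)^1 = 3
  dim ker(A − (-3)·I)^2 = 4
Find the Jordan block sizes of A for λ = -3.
Block sizes for λ = -3: [2, 1, 1]

From the dimensions of kernels of powers, the number of Jordan blocks of size at least j is d_j − d_{j−1} where d_j = dim ker(N^j) (with d_0 = 0). Computing the differences gives [3, 1].
The number of blocks of size exactly k is (#blocks of size ≥ k) − (#blocks of size ≥ k + 1), so the partition is: 2 block(s) of size 1, 1 block(s) of size 2.
In nonincreasing order the block sizes are [2, 1, 1].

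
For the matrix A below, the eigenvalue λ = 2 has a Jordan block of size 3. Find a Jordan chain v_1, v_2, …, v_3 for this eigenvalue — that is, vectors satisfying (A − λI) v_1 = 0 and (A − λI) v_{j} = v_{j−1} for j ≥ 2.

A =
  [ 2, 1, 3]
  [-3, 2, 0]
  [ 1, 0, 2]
A Jordan chain for λ = 2 of length 3:
v_1 = (0, -3, 1)ᵀ
v_2 = (1, 0, 0)ᵀ
v_3 = (0, 1, 0)ᵀ

Let N = A − (2)·I. We want v_3 with N^3 v_3 = 0 but N^2 v_3 ≠ 0; then v_{j-1} := N · v_j for j = 3, …, 2.

Pick v_3 = (0, 1, 0)ᵀ.
Then v_2 = N · v_3 = (1, 0, 0)ᵀ.
Then v_1 = N · v_2 = (0, -3, 1)ᵀ.

Sanity check: (A − (2)·I) v_1 = (0, 0, 0)ᵀ = 0. ✓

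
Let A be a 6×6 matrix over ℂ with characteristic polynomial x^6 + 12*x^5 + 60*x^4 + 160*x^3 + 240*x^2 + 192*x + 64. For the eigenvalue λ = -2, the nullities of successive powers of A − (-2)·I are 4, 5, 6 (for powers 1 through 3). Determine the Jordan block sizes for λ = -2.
Block sizes for λ = -2: [3, 1, 1, 1]

From the dimensions of kernels of powers, the number of Jordan blocks of size at least j is d_j − d_{j−1} where d_j = dim ker(N^j) (with d_0 = 0). Computing the differences gives [4, 1, 1].
The number of blocks of size exactly k is (#blocks of size ≥ k) − (#blocks of size ≥ k + 1), so the partition is: 3 block(s) of size 1, 1 block(s) of size 3.
In nonincreasing order the block sizes are [3, 1, 1, 1].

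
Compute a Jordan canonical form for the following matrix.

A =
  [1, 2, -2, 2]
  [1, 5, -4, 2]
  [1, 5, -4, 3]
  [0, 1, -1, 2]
J_2(1) ⊕ J_2(1)

The characteristic polynomial is
  det(x·I − A) = x^4 - 4*x^3 + 6*x^2 - 4*x + 1 = (x - 1)^4

Eigenvalues and multiplicities (the geometric multiplicity of λ is n − rank(A − λI), which equals the number of Jordan blocks for λ):
  λ = 1: algebraic multiplicity = 4, geometric multiplicity = 2

Determining the block sizes for each eigenvalue:
  λ = 1: with am = 4 and gm = 2, the partition is not yet determined (e.g. several partitions of 4 into 2 parts exist). Let N = A − (1)·I. Computing rank(N^1) = 2, rank(N^2) = 0; the number of blocks of size ≥ j is rank(N^{j−1}) − rank(N^j), giving [2, 2]. So we have 2 block(s) of size 2 → block sizes [2, 2]

Assembling the blocks gives a Jordan form
J =
  [1, 1, 0, 0]
  [0, 1, 0, 0]
  [0, 0, 1, 1]
  [0, 0, 0, 1]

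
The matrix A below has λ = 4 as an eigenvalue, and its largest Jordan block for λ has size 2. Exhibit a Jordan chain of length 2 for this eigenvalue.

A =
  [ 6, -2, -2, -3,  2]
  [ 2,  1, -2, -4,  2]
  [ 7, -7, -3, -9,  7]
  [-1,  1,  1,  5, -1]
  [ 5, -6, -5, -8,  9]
A Jordan chain for λ = 4 of length 2:
v_1 = (1, 0, 2, 0, 1)ᵀ
v_2 = (1, 2, 0, -1, 0)ᵀ

Let N = A − (4)·I. We want v_2 with N^2 v_2 = 0 but N^1 v_2 ≠ 0; then v_{j-1} := N · v_j for j = 2, …, 2.

Pick v_2 = (1, 2, 0, -1, 0)ᵀ.
Then v_1 = N · v_2 = (1, 0, 2, 0, 1)ᵀ.

Sanity check: (A − (4)·I) v_1 = (0, 0, 0, 0, 0)ᵀ = 0. ✓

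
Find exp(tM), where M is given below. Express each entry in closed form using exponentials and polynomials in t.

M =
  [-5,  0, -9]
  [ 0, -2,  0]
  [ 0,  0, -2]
e^{tM} =
  [exp(-5*t), 0, -3*exp(-2*t) + 3*exp(-5*t)]
  [0, exp(-2*t), 0]
  [0, 0, exp(-2*t)]

Strategy: write M = P · J · P⁻¹ where J is a Jordan canonical form, so e^{tM} = P · e^{tJ} · P⁻¹, and e^{tJ} can be computed block-by-block.

M has Jordan form
J =
  [-5,  0,  0]
  [ 0, -2,  0]
  [ 0,  0, -2]
(up to reordering of blocks).

Per-block formulas:
  For a 1×1 block at λ = -2: exp(t · [-2]) = [e^(-2t)].
  For a 1×1 block at λ = -5: exp(t · [-5]) = [e^(-5t)].

After assembling e^{tJ} and conjugating by P, we get:

e^{tM} =
  [exp(-5*t), 0, -3*exp(-2*t) + 3*exp(-5*t)]
  [0, exp(-2*t), 0]
  [0, 0, exp(-2*t)]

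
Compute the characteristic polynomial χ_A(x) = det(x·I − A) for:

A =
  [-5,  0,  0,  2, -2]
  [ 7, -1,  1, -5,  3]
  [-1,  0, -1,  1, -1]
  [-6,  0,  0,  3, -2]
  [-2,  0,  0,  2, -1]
x^5 + 5*x^4 + 6*x^3 - 2*x^2 - 7*x - 3

Expanding det(x·I − A) (e.g. by cofactor expansion or by noting that A is similar to its Jordan form J, which has the same characteristic polynomial as A) gives
  χ_A(x) = x^5 + 5*x^4 + 6*x^3 - 2*x^2 - 7*x - 3
which factors as (x - 1)*(x + 1)^3*(x + 3). The eigenvalues (with algebraic multiplicities) are λ = -3 with multiplicity 1, λ = -1 with multiplicity 3, λ = 1 with multiplicity 1.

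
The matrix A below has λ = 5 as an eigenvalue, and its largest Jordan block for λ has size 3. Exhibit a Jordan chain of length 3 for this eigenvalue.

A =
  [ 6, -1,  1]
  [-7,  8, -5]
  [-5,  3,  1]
A Jordan chain for λ = 5 of length 3:
v_1 = (3, -3, -6)ᵀ
v_2 = (1, -7, -5)ᵀ
v_3 = (1, 0, 0)ᵀ

Let N = A − (5)·I. We want v_3 with N^3 v_3 = 0 but N^2 v_3 ≠ 0; then v_{j-1} := N · v_j for j = 3, …, 2.

Pick v_3 = (1, 0, 0)ᵀ.
Then v_2 = N · v_3 = (1, -7, -5)ᵀ.
Then v_1 = N · v_2 = (3, -3, -6)ᵀ.

Sanity check: (A − (5)·I) v_1 = (0, 0, 0)ᵀ = 0. ✓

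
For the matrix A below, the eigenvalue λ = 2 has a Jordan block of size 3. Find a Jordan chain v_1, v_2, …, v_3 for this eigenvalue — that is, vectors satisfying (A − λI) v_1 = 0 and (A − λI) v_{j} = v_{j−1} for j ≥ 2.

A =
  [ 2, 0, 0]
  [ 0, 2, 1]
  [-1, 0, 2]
A Jordan chain for λ = 2 of length 3:
v_1 = (0, -1, 0)ᵀ
v_2 = (0, 0, -1)ᵀ
v_3 = (1, 0, 0)ᵀ

Let N = A − (2)·I. We want v_3 with N^3 v_3 = 0 but N^2 v_3 ≠ 0; then v_{j-1} := N · v_j for j = 3, …, 2.

Pick v_3 = (1, 0, 0)ᵀ.
Then v_2 = N · v_3 = (0, 0, -1)ᵀ.
Then v_1 = N · v_2 = (0, -1, 0)ᵀ.

Sanity check: (A − (2)·I) v_1 = (0, 0, 0)ᵀ = 0. ✓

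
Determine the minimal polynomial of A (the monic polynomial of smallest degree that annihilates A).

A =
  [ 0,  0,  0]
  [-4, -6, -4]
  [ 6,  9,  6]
x^2

The characteristic polynomial is χ_A(x) = x^3, so the eigenvalues are known. The minimal polynomial is
  m_A(x) = Π_λ (x − λ)^{k_λ}
where k_λ is the size of the *largest* Jordan block for λ (equivalently, the smallest k with (A − λI)^k v = 0 for every generalised eigenvector v of λ).

  λ = 0: largest Jordan block has size 2, contributing (x − 0)^2

So m_A(x) = x^2 = x^2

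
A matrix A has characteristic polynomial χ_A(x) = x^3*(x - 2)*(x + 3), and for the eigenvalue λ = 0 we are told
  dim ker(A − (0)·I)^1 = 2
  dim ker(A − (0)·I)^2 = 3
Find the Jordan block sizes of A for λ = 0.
Block sizes for λ = 0: [2, 1]

From the dimensions of kernels of powers, the number of Jordan blocks of size at least j is d_j − d_{j−1} where d_j = dim ker(N^j) (with d_0 = 0). Computing the differences gives [2, 1].
The number of blocks of size exactly k is (#blocks of size ≥ k) − (#blocks of size ≥ k + 1), so the partition is: 1 block(s) of size 1, 1 block(s) of size 2.
In nonincreasing order the block sizes are [2, 1].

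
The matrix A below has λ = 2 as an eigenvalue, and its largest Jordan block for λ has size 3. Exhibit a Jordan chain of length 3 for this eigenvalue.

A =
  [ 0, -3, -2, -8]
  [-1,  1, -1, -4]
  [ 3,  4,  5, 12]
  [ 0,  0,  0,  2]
A Jordan chain for λ = 2 of length 3:
v_1 = (1, 0, -1, 0)ᵀ
v_2 = (-2, -1, 3, 0)ᵀ
v_3 = (1, 0, 0, 0)ᵀ

Let N = A − (2)·I. We want v_3 with N^3 v_3 = 0 but N^2 v_3 ≠ 0; then v_{j-1} := N · v_j for j = 3, …, 2.

Pick v_3 = (1, 0, 0, 0)ᵀ.
Then v_2 = N · v_3 = (-2, -1, 3, 0)ᵀ.
Then v_1 = N · v_2 = (1, 0, -1, 0)ᵀ.

Sanity check: (A − (2)·I) v_1 = (0, 0, 0, 0)ᵀ = 0. ✓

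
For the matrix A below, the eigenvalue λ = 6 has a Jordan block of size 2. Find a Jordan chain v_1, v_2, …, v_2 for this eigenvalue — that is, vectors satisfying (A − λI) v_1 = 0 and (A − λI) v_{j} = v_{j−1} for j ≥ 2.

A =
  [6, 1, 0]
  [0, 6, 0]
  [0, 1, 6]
A Jordan chain for λ = 6 of length 2:
v_1 = (1, 0, 1)ᵀ
v_2 = (0, 1, 0)ᵀ

Let N = A − (6)·I. We want v_2 with N^2 v_2 = 0 but N^1 v_2 ≠ 0; then v_{j-1} := N · v_j for j = 2, …, 2.

Pick v_2 = (0, 1, 0)ᵀ.
Then v_1 = N · v_2 = (1, 0, 1)ᵀ.

Sanity check: (A − (6)·I) v_1 = (0, 0, 0)ᵀ = 0. ✓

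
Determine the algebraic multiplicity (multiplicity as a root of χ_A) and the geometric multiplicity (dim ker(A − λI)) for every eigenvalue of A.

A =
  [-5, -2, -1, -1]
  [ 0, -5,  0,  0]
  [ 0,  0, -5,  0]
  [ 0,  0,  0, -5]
λ = -5: alg = 4, geom = 3

Step 1 — factor the characteristic polynomial to read off the algebraic multiplicities:
  χ_A(x) = (x + 5)^4

Step 2 — compute geometric multiplicities via the rank-nullity identity g(λ) = n − rank(A − λI):
  rank(A − (-5)·I) = 1, so dim ker(A − (-5)·I) = n − 1 = 3

Summary:
  λ = -5: algebraic multiplicity = 4, geometric multiplicity = 3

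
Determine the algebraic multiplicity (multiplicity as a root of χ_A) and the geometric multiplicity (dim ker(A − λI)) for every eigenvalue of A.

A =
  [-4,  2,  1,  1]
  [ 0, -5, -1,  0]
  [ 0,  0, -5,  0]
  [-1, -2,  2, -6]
λ = -5: alg = 4, geom = 2

Step 1 — factor the characteristic polynomial to read off the algebraic multiplicities:
  χ_A(x) = (x + 5)^4

Step 2 — compute geometric multiplicities via the rank-nullity identity g(λ) = n − rank(A − λI):
  rank(A − (-5)·I) = 2, so dim ker(A − (-5)·I) = n − 2 = 2

Summary:
  λ = -5: algebraic multiplicity = 4, geometric multiplicity = 2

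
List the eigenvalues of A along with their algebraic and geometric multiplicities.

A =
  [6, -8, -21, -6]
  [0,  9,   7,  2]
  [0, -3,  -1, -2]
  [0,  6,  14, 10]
λ = 6: alg = 4, geom = 2

Step 1 — factor the characteristic polynomial to read off the algebraic multiplicities:
  χ_A(x) = (x - 6)^4

Step 2 — compute geometric multiplicities via the rank-nullity identity g(λ) = n − rank(A − λI):
  rank(A − (6)·I) = 2, so dim ker(A − (6)·I) = n − 2 = 2

Summary:
  λ = 6: algebraic multiplicity = 4, geometric multiplicity = 2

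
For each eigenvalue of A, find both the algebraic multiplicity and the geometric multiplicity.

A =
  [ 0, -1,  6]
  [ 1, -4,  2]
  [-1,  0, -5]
λ = -3: alg = 3, geom = 1

Step 1 — factor the characteristic polynomial to read off the algebraic multiplicities:
  χ_A(x) = (x + 3)^3

Step 2 — compute geometric multiplicities via the rank-nullity identity g(λ) = n − rank(A − λI):
  rank(A − (-3)·I) = 2, so dim ker(A − (-3)·I) = n − 2 = 1

Summary:
  λ = -3: algebraic multiplicity = 3, geometric multiplicity = 1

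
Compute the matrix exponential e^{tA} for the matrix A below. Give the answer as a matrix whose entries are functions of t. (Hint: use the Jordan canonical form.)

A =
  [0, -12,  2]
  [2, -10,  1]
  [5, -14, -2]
e^{tA} =
  [t^2*exp(-4*t) + 4*t*exp(-4*t) + exp(-4*t), -2*t^2*exp(-4*t) - 12*t*exp(-4*t), 2*t*exp(-4*t)]
  [t^2*exp(-4*t)/2 + 2*t*exp(-4*t), -t^2*exp(-4*t) - 6*t*exp(-4*t) + exp(-4*t), t*exp(-4*t)]
  [t^2*exp(-4*t) + 5*t*exp(-4*t), -2*t^2*exp(-4*t) - 14*t*exp(-4*t), 2*t*exp(-4*t) + exp(-4*t)]

Strategy: write A = P · J · P⁻¹ where J is a Jordan canonical form, so e^{tA} = P · e^{tJ} · P⁻¹, and e^{tJ} can be computed block-by-block.

A has Jordan form
J =
  [-4,  1,  0]
  [ 0, -4,  1]
  [ 0,  0, -4]
(up to reordering of blocks).

Per-block formulas:
  For a 3×3 Jordan block J_3(-4): exp(t · J_3(-4)) = e^(-4t)·(I + t·N + (t^2/2)·N^2), where N is the 3×3 nilpotent shift.

After assembling e^{tJ} and conjugating by P, we get:

e^{tA} =
  [t^2*exp(-4*t) + 4*t*exp(-4*t) + exp(-4*t), -2*t^2*exp(-4*t) - 12*t*exp(-4*t), 2*t*exp(-4*t)]
  [t^2*exp(-4*t)/2 + 2*t*exp(-4*t), -t^2*exp(-4*t) - 6*t*exp(-4*t) + exp(-4*t), t*exp(-4*t)]
  [t^2*exp(-4*t) + 5*t*exp(-4*t), -2*t^2*exp(-4*t) - 14*t*exp(-4*t), 2*t*exp(-4*t) + exp(-4*t)]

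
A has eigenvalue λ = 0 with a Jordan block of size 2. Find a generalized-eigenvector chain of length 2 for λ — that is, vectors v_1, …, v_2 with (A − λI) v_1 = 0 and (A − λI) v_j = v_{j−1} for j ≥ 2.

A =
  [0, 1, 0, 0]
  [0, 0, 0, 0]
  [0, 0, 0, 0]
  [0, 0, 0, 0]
A Jordan chain for λ = 0 of length 2:
v_1 = (1, 0, 0, 0)ᵀ
v_2 = (0, 1, 0, 0)ᵀ

Let N = A − (0)·I. We want v_2 with N^2 v_2 = 0 but N^1 v_2 ≠ 0; then v_{j-1} := N · v_j for j = 2, …, 2.

Pick v_2 = (0, 1, 0, 0)ᵀ.
Then v_1 = N · v_2 = (1, 0, 0, 0)ᵀ.

Sanity check: (A − (0)·I) v_1 = (0, 0, 0, 0)ᵀ = 0. ✓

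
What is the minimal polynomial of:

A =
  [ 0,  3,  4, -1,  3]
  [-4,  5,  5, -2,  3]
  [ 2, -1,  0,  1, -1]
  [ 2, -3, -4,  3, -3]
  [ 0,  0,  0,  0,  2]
x^3 - 6*x^2 + 12*x - 8

The characteristic polynomial is χ_A(x) = (x - 2)^5, so the eigenvalues are known. The minimal polynomial is
  m_A(x) = Π_λ (x − λ)^{k_λ}
where k_λ is the size of the *largest* Jordan block for λ (equivalently, the smallest k with (A − λI)^k v = 0 for every generalised eigenvector v of λ).

  λ = 2: largest Jordan block has size 3, contributing (x − 2)^3

So m_A(x) = (x - 2)^3 = x^3 - 6*x^2 + 12*x - 8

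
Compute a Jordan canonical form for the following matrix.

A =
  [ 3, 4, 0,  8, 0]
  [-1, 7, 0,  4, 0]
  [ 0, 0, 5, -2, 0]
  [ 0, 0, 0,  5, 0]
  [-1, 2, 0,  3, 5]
J_2(5) ⊕ J_2(5) ⊕ J_1(5)

The characteristic polynomial is
  det(x·I − A) = x^5 - 25*x^4 + 250*x^3 - 1250*x^2 + 3125*x - 3125 = (x - 5)^5

Eigenvalues and multiplicities (the geometric multiplicity of λ is n − rank(A − λI), which equals the number of Jordan blocks for λ):
  λ = 5: algebraic multiplicity = 5, geometric multiplicity = 3

Determining the block sizes for each eigenvalue:
  λ = 5: with am = 5 and gm = 3, the partition is not yet determined (e.g. several partitions of 5 into 3 parts exist). Let N = A − (5)·I. Computing rank(N^1) = 2, rank(N^2) = 0; the number of blocks of size ≥ j is rank(N^{j−1}) − rank(N^j), giving [3, 2]. So we have 2 block(s) of size 2, 1 block(s) of size 1 → block sizes [2, 2, 1]

Assembling the blocks gives a Jordan form
J =
  [5, 1, 0, 0, 0]
  [0, 5, 0, 0, 0]
  [0, 0, 5, 1, 0]
  [0, 0, 0, 5, 0]
  [0, 0, 0, 0, 5]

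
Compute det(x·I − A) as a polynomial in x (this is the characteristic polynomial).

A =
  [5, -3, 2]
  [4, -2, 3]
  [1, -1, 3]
x^3 - 6*x^2 + 12*x - 8

Expanding det(x·I − A) (e.g. by cofactor expansion or by noting that A is similar to its Jordan form J, which has the same characteristic polynomial as A) gives
  χ_A(x) = x^3 - 6*x^2 + 12*x - 8
which factors as (x - 2)^3. The eigenvalues (with algebraic multiplicities) are λ = 2 with multiplicity 3.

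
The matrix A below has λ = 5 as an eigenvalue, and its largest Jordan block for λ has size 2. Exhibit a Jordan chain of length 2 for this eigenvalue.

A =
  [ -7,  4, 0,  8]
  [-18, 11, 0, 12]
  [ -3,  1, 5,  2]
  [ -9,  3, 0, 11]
A Jordan chain for λ = 5 of length 2:
v_1 = (-12, -18, -3, -9)ᵀ
v_2 = (1, 0, 0, 0)ᵀ

Let N = A − (5)·I. We want v_2 with N^2 v_2 = 0 but N^1 v_2 ≠ 0; then v_{j-1} := N · v_j for j = 2, …, 2.

Pick v_2 = (1, 0, 0, 0)ᵀ.
Then v_1 = N · v_2 = (-12, -18, -3, -9)ᵀ.

Sanity check: (A − (5)·I) v_1 = (0, 0, 0, 0)ᵀ = 0. ✓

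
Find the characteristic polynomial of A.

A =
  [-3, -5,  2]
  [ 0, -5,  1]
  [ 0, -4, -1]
x^3 + 9*x^2 + 27*x + 27

Expanding det(x·I − A) (e.g. by cofactor expansion or by noting that A is similar to its Jordan form J, which has the same characteristic polynomial as A) gives
  χ_A(x) = x^3 + 9*x^2 + 27*x + 27
which factors as (x + 3)^3. The eigenvalues (with algebraic multiplicities) are λ = -3 with multiplicity 3.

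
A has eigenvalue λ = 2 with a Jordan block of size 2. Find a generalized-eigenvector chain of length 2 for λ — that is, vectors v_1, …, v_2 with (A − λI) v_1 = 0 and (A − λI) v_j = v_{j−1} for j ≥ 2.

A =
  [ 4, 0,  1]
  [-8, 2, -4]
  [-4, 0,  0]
A Jordan chain for λ = 2 of length 2:
v_1 = (2, -8, -4)ᵀ
v_2 = (1, 0, 0)ᵀ

Let N = A − (2)·I. We want v_2 with N^2 v_2 = 0 but N^1 v_2 ≠ 0; then v_{j-1} := N · v_j for j = 2, …, 2.

Pick v_2 = (1, 0, 0)ᵀ.
Then v_1 = N · v_2 = (2, -8, -4)ᵀ.

Sanity check: (A − (2)·I) v_1 = (0, 0, 0)ᵀ = 0. ✓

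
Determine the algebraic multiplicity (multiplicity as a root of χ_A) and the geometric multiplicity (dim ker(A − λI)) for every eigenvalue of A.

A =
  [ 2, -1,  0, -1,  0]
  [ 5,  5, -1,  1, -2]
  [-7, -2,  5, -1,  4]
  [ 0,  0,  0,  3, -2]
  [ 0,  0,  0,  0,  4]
λ = 3: alg = 1, geom = 1; λ = 4: alg = 4, geom = 2

Step 1 — factor the characteristic polynomial to read off the algebraic multiplicities:
  χ_A(x) = (x - 4)^4*(x - 3)

Step 2 — compute geometric multiplicities via the rank-nullity identity g(λ) = n − rank(A − λI):
  rank(A − (3)·I) = 4, so dim ker(A − (3)·I) = n − 4 = 1
  rank(A − (4)·I) = 3, so dim ker(A − (4)·I) = n − 3 = 2

Summary:
  λ = 3: algebraic multiplicity = 1, geometric multiplicity = 1
  λ = 4: algebraic multiplicity = 4, geometric multiplicity = 2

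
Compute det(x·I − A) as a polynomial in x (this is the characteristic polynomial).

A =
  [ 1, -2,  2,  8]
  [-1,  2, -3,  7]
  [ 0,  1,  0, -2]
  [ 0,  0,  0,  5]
x^4 - 8*x^3 + 18*x^2 - 16*x + 5

Expanding det(x·I − A) (e.g. by cofactor expansion or by noting that A is similar to its Jordan form J, which has the same characteristic polynomial as A) gives
  χ_A(x) = x^4 - 8*x^3 + 18*x^2 - 16*x + 5
which factors as (x - 5)*(x - 1)^3. The eigenvalues (with algebraic multiplicities) are λ = 1 with multiplicity 3, λ = 5 with multiplicity 1.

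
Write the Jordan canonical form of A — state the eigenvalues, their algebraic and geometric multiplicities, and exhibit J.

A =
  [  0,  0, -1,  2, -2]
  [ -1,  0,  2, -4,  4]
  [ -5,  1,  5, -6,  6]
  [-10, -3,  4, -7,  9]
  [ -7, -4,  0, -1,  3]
J_3(-1) ⊕ J_2(2)

The characteristic polynomial is
  det(x·I − A) = x^5 - x^4 - 5*x^3 + x^2 + 8*x + 4 = (x - 2)^2*(x + 1)^3

Eigenvalues and multiplicities (the geometric multiplicity of λ is n − rank(A − λI), which equals the number of Jordan blocks for λ):
  λ = -1: algebraic multiplicity = 3, geometric multiplicity = 1
  λ = 2: algebraic multiplicity = 2, geometric multiplicity = 1

Determining the block sizes for each eigenvalue:
  λ = -1: one block (gm = 1), so the single block has size am = 3 → block sizes [3]
  λ = 2: one block (gm = 1), so the single block has size am = 2 → block sizes [2]

Assembling the blocks gives a Jordan form
J =
  [-1,  1,  0, 0, 0]
  [ 0, -1,  1, 0, 0]
  [ 0,  0, -1, 0, 0]
  [ 0,  0,  0, 2, 1]
  [ 0,  0,  0, 0, 2]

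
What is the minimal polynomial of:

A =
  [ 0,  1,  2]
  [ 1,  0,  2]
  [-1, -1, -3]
x^2 + 2*x + 1

The characteristic polynomial is χ_A(x) = (x + 1)^3, so the eigenvalues are known. The minimal polynomial is
  m_A(x) = Π_λ (x − λ)^{k_λ}
where k_λ is the size of the *largest* Jordan block for λ (equivalently, the smallest k with (A − λI)^k v = 0 for every generalised eigenvector v of λ).

  λ = -1: largest Jordan block has size 2, contributing (x + 1)^2

So m_A(x) = (x + 1)^2 = x^2 + 2*x + 1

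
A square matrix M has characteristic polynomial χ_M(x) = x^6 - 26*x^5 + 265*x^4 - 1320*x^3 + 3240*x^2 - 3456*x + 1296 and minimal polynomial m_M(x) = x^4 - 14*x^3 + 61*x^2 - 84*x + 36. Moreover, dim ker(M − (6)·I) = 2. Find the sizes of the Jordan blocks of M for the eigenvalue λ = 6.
Block sizes for λ = 6: [2, 2]

Step 1 — from the characteristic polynomial, algebraic multiplicity of λ = 6 is 4. From dim ker(M − (6)·I) = 2, there are exactly 2 Jordan blocks for λ = 6.
Step 2 — from the minimal polynomial, the factor (x − 6)^2 tells us the largest block for λ = 6 has size 2.
Step 3 — with total size 4, 2 blocks, and largest block 2, the block sizes (in nonincreasing order) are [2, 2].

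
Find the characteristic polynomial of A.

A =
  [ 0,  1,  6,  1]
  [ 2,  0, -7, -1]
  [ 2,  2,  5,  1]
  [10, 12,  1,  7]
x^4 - 12*x^3 + 36*x^2

Expanding det(x·I − A) (e.g. by cofactor expansion or by noting that A is similar to its Jordan form J, which has the same characteristic polynomial as A) gives
  χ_A(x) = x^4 - 12*x^3 + 36*x^2
which factors as x^2*(x - 6)^2. The eigenvalues (with algebraic multiplicities) are λ = 0 with multiplicity 2, λ = 6 with multiplicity 2.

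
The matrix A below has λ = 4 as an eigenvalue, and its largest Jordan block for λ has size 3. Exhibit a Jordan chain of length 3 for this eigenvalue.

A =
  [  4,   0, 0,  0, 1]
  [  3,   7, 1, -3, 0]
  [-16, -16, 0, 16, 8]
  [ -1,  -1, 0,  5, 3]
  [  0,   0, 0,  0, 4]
A Jordan chain for λ = 4 of length 3:
v_1 = (0, -4, 0, -4, 0)ᵀ
v_2 = (0, 3, -16, -1, 0)ᵀ
v_3 = (1, 0, 0, 0, 0)ᵀ

Let N = A − (4)·I. We want v_3 with N^3 v_3 = 0 but N^2 v_3 ≠ 0; then v_{j-1} := N · v_j for j = 3, …, 2.

Pick v_3 = (1, 0, 0, 0, 0)ᵀ.
Then v_2 = N · v_3 = (0, 3, -16, -1, 0)ᵀ.
Then v_1 = N · v_2 = (0, -4, 0, -4, 0)ᵀ.

Sanity check: (A − (4)·I) v_1 = (0, 0, 0, 0, 0)ᵀ = 0. ✓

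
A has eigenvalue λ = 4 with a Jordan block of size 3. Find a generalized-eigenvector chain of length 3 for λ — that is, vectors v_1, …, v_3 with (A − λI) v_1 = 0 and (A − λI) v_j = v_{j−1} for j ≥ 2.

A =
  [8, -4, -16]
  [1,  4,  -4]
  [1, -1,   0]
A Jordan chain for λ = 4 of length 3:
v_1 = (-4, 0, -1)ᵀ
v_2 = (4, 1, 1)ᵀ
v_3 = (1, 0, 0)ᵀ

Let N = A − (4)·I. We want v_3 with N^3 v_3 = 0 but N^2 v_3 ≠ 0; then v_{j-1} := N · v_j for j = 3, …, 2.

Pick v_3 = (1, 0, 0)ᵀ.
Then v_2 = N · v_3 = (4, 1, 1)ᵀ.
Then v_1 = N · v_2 = (-4, 0, -1)ᵀ.

Sanity check: (A − (4)·I) v_1 = (0, 0, 0)ᵀ = 0. ✓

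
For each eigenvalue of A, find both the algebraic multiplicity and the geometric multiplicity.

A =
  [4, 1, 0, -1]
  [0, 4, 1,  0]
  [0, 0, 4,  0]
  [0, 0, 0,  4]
λ = 4: alg = 4, geom = 2

Step 1 — factor the characteristic polynomial to read off the algebraic multiplicities:
  χ_A(x) = (x - 4)^4

Step 2 — compute geometric multiplicities via the rank-nullity identity g(λ) = n − rank(A − λI):
  rank(A − (4)·I) = 2, so dim ker(A − (4)·I) = n − 2 = 2

Summary:
  λ = 4: algebraic multiplicity = 4, geometric multiplicity = 2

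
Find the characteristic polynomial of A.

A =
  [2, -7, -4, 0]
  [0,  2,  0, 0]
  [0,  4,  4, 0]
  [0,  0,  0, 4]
x^4 - 12*x^3 + 52*x^2 - 96*x + 64

Expanding det(x·I − A) (e.g. by cofactor expansion or by noting that A is similar to its Jordan form J, which has the same characteristic polynomial as A) gives
  χ_A(x) = x^4 - 12*x^3 + 52*x^2 - 96*x + 64
which factors as (x - 4)^2*(x - 2)^2. The eigenvalues (with algebraic multiplicities) are λ = 2 with multiplicity 2, λ = 4 with multiplicity 2.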